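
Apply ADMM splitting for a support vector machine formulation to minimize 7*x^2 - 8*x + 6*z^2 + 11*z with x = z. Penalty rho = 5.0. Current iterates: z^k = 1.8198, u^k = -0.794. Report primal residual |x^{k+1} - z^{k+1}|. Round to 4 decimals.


ADMM iteration with rho = 5.0, z^k = 1.8198, u^k = -0.794
Step 1: x-update.
Minimize 7*x^2 - 8*x + (5.0/2)*(x - 1.8198 - 0.794)^2
FOC: (2*7 + 5.0)*x = 8 + 5.0*(1.8198 + 0.794)
x^{k+1} = 1.1089
Step 2: z-update.
Minimize 6*z^2 + 11*z + (5.0/2)*(1.1089 - z - 0.794)^2
FOC: (2*6 + 5.0)*z = -11 + 5.0*(1.1089 - 0.794)
z^{k+1} = -0.5544
Step 3: u-update.
u^{k+1} = -0.794 + 1.1089 + 0.5544 = 0.8693
Step 4: Primal residual = |1.1089 + 0.5544| = 1.6633


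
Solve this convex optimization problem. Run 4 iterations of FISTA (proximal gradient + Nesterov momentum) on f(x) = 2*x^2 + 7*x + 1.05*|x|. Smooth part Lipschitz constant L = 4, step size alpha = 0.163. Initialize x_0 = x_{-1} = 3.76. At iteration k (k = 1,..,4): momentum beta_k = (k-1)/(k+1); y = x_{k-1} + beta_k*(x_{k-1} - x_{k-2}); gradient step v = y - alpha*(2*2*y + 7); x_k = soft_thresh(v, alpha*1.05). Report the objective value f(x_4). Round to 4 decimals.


FISTA on f(x) = 2*x^2 + 7*x + 1.05*|x|
L = 4, alpha = 0.163
Iteration 1: beta = 0.0, y = 3.76 + 0.0*(3.76 - 3.76) = 3.76
  grad(y) = 22.04, v = y - alpha*grad = 0.1675
  prox(v) = soft_thresh(0.1675, 0.1712) = 0.0
Iteration 2: beta = 0.3333, y = 0.0 + 0.3333*(0.0 - 3.76) = -1.2533
  grad(y) = 1.9867, v = y - alpha*grad = -1.5772
  prox(v) = soft_thresh(-1.5772, 0.1712) = -1.406
Iteration 3: beta = 0.5, y = -1.406 + 0.5*(-1.406 - 0.0) = -2.109
  grad(y) = -1.4361, v = y - alpha*grad = -1.8749
  prox(v) = soft_thresh(-1.8749, 0.1712) = -1.7038
Iteration 4: beta = 0.6, y = -1.7038 + 0.6*(-1.7038 + 1.406) = -1.8825
  grad(y) = -0.5298, v = y - alpha*grad = -1.7961
  prox(v) = soft_thresh(-1.7961, 0.1712) = -1.6249
f(x_4) = 2*(-1.6249)^2 + 7*(-1.6249) + 1.05*|-1.6249| = -4.3875


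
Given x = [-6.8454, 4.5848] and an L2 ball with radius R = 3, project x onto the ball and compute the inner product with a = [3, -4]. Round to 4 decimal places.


Step 1: Compute ||x|| (intermediates to 6 decimals).
||x|| = sqrt((-6.8454)^2 + 4.5848^2) = 8.238925
Step 2: Project.
Since ||x|| > R, scale = R/||x|| = 3/8.238925 = 0.364125, proj(x) = scale * x
proj(x) = [-2.492581, 1.66944]
Step 3: Dot product.
a^T * proj(x) = 3*(-2.492581) - 4*1.66944 = -14.1555


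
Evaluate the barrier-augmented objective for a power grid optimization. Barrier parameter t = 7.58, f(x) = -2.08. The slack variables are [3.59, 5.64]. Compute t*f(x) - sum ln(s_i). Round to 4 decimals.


Step 1: Compute log-barrier.
ln values: [1.2782, 1.7299]
phi = -(1.2782 + 1.7299) = -3.008
Step 2: Compute augmented objective.
t*f(x) = 7.58*-2.08 = -15.7664
Total = -15.7664 - 3.008 = -18.7744


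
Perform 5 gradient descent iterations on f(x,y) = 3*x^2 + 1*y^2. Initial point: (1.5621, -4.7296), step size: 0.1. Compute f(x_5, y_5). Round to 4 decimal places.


Gradient descent on f(x,y) = 3*x^2 + 1*y^2.
Starting point: (1.5621, -4.7296), alpha = 0.1
Step 1: grad_x = 2*3*1.5621 = 9.3726, grad_y = 2*1*-4.7296 = -9.4592
  x_1 = 1.5621 - 0.1*9.3726 = 0.6248
  y_1 = -4.7296 - 0.1*-9.4592 = -3.7837
Step 2: grad_x = 2*3*0.6248 = 3.749, grad_y = 2*1*-3.7837 = -7.5674
  x_2 = 0.6248 - 0.1*3.749 = 0.2499
  y_2 = -3.7837 - 0.1*-7.5674 = -3.0269
Step 3: grad_x = 2*3*0.2499 = 1.4996, grad_y = 2*1*-3.0269 = -6.0539
  x_3 = 0.2499 - 0.1*1.4996 = 0.1
  y_3 = -3.0269 - 0.1*-6.0539 = -2.4216
Step 4: grad_x = 2*3*0.1 = 0.5998, grad_y = 2*1*-2.4216 = -4.8431
  x_4 = 0.1 - 0.1*0.5998 = 0.04
  y_4 = -2.4216 - 0.1*-4.8431 = -1.9372
Step 5: grad_x = 2*3*0.04 = 0.2399, grad_y = 2*1*-1.9372 = -3.8745
  x_5 = 0.04 - 0.1*0.2399 = 0.016
  y_5 = -1.9372 - 0.1*-3.8745 = -1.5498
f(0.016, -1.5498) = 3*0.016^2 + 1*(-1.5498)^2 = 2.4026


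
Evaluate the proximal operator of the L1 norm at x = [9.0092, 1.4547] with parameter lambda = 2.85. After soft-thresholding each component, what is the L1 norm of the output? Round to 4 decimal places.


Soft-thresholding with lambda = 2.85:
prox(9.0092) = sign(9.0092)*max(|9.0092| - 2.85, 0) = 6.1592
prox(1.4547) = sign(1.4547)*max(|1.4547| - 2.85, 0) = 0.0
prox(x) = [6.1592, 0.0]
||prox(x)||_1 = 6.1592 + 0.0 = 6.1592


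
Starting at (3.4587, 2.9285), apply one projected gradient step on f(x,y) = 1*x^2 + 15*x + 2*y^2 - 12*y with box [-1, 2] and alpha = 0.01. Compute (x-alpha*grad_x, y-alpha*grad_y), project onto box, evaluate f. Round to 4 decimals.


Step 1: Compute gradient at (3.4587, 2.9285).
grad_x = 2*1*3.4587 + 15 = 21.9174
grad_y = 2*2*2.9285 - 12 = -0.286
Step 2: Gradient step.
x_raw = 3.4587 - 0.01*21.9174 = 3.2395
y_raw = 2.9285 - 0.01*-0.286 = 2.9314
Step 3: Project onto [-1, 2].
x_proj = clip(3.2395) = 2.0
y_proj = clip(2.9314) = 2.0
Step 4: Evaluate f.
f(2.0, 2.0) = 18.0


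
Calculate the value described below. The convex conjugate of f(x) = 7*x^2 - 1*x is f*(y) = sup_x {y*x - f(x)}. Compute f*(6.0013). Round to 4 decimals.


f*(y) = sup_x {y*x - a*x^2 - b*x} = sup_x {(y-b)*x - a*x^2}
FOC: (y - b) - 2a*x = 0 => x* = (y - b)/(2a)
x* = (6.0013 + 1)/(2*7) = 0.5001
f*(6.0013) = (y-b)^2/(4a) = (6.0013 + 1)^2/(4*7)
= 49.0182/28 = 1.7507


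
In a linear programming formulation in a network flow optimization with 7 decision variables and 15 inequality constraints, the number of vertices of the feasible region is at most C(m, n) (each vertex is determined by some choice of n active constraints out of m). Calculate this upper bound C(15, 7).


Each vertex corresponds to some choice of n active constraints out of m, so the number of vertices is at most C(m, n) = m! / (n!(m-n)!).
m = 15, n = 7
Numerator: 15 * 14 * 13 * 12 * 11 * 10 * 9
Denominator: 7! = 5040
C(15, 7) = 6435


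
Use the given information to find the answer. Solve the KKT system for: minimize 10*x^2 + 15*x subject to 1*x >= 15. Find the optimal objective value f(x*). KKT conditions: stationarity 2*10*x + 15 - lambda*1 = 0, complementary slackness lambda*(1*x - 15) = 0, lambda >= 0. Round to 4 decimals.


Step 1: Try lambda = 0 (constraint inactive).
x_unc = -15/(2*10) = -0.75
Check: 1*-0.75 = -0.75 < 15 -- violated!
Step 2: Constraint must be active: 1*x = 15
x* = 15/1 = 15.0
lambda = (2*10*15.0 + 15)/1 = 315.0
Step 3: Compute optimal value.
f(x*) = 10*15.0^2 + 15*15.0 = 2475.0


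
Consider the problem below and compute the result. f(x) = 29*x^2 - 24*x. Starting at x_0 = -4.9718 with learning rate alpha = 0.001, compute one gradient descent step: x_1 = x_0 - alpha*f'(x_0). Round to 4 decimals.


We compute the gradient at x_0 and apply the update.
f'(x) = 58*x - 24
f'(-4.9718) = 58*-4.9718 - 24 = -312.3644
x_1 = -4.9718 - 0.001*-312.3644 = -4.6594


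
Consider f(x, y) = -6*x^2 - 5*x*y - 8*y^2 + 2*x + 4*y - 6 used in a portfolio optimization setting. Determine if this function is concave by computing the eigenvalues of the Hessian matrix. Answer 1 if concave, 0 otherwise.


The Hessian of f(x,y) = -6*x^2 - 5*x*y - 8*y^2 + 2*x + 4*y - 6 is:
H = [[-12, -5], [-5, -16]]
Trace = -12 - 16 = -28
Determinant = -12*-16 - (-5)^2 = 167
Discriminant = (-28)^2 - 4*167 = 116.0
Eigenvalues: lambda_1 = -19.3852, lambda_2 = -8.6148
The function is concave.

1


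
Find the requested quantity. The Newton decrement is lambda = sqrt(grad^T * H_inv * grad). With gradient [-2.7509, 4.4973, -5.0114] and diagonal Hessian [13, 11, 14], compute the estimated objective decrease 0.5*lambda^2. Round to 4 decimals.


Step 1: H is diagonal, so H^(-1) * g = [-0.2116, 0.4088, -0.358].
Step 2: g^T H^(-1) g = sum_i g_i^2 / H_ii
  = (-2.7509)^2/13 + (4.4973)^2/11 + (-5.0114)^2/14
  = 0.5821 + 1.8387 + 1.7939 = 4.2147
Step 3: Objective decrease = 0.5 * g^T H^(-1) g = 2.1073


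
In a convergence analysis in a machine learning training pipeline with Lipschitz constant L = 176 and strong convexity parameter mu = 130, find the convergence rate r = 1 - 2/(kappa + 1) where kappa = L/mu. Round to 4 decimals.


Step 1: Compute the condition number.
kappa = L/mu = 176/130 = 1.3538
Step 2: Compute the convergence rate.
r = 1 - 2/(kappa + 1) = 1 - 2*mu/(L + mu) = (L - mu)/(L + mu) = 46/306 = 0.1503


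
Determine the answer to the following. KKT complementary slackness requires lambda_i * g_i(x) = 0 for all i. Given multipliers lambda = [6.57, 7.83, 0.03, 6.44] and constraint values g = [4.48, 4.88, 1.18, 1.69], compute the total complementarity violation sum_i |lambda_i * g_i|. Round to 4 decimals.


KKT complementary slackness check:
lambda_1 * g_1 = 6.57 * 4.48 = 29.4336
lambda_2 * g_2 = 7.83 * 4.88 = 38.2104
lambda_3 * g_3 = 0.03 * 1.18 = 0.0354
lambda_4 * g_4 = 6.44 * 1.69 = 10.8836
Total violation = 29.4336 + 38.2104 + 0.0354 + 10.8836 = 78.563


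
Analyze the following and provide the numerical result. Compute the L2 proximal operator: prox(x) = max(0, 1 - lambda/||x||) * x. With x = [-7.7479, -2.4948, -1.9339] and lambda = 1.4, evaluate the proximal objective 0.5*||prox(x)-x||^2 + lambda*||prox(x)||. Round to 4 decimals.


Step 1: Compute ||x||.
||x|| = 8.3662
Step 2: Compute scaling factor.
scale = max(0, 1 - 1.4/8.3662) = 0.8327
Step 3: prox(x) = [-6.4514, -2.0773, -1.6103]
||prox(x)|| = 6.9662
Step 4: Proximal objective.
0.5*||prox-x||^2 = 0.98
lambda*||prox|| = 9.7527
Total = 10.7327


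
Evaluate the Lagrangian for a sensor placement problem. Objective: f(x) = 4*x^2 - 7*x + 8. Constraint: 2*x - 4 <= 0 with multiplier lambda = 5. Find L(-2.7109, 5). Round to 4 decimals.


Step 1: Evaluate f(x).
f(-2.7109) = 4*(-2.7109)^2 - 7*(-2.7109) + 8 = 56.3722
Step 2: Evaluate g(x).
g(-2.7109) = 2*-2.7109 - 4 = -9.4218
Step 3: Compute Lagrangian.
L = 56.3722 + 5*-9.4218 = 9.2632


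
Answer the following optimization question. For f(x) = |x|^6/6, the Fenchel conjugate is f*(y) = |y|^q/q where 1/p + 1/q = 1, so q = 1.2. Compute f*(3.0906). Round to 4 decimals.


The conjugate exponent q satisfies 1/p + 1/q = 1.
p = 6, so q = 6/(6 - 1) = 1.2
|y|^q = 3.0906^1.2 = 3.873
f*(3.0906) = 3.873 / 1.2 = 3.2275


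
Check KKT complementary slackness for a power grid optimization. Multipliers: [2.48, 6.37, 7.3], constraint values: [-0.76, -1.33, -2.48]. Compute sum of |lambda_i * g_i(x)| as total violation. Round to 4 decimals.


KKT complementary slackness check:
lambda_1 * g_1 = 2.48 * -0.76 = -1.8848
lambda_2 * g_2 = 6.37 * -1.33 = -8.4721
lambda_3 * g_3 = 7.3 * -2.48 = -18.104
Total violation = 1.8848 + 8.4721 + 18.104 = 28.4609


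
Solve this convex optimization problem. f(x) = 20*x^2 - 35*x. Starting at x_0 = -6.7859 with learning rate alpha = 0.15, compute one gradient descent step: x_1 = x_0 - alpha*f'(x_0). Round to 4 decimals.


We compute the gradient at x_0 and apply the update.
f'(x) = 40*x - 35
f'(-6.7859) = 40*-6.7859 - 35 = -306.436
x_1 = -6.7859 - 0.15*-306.436 = 39.1795


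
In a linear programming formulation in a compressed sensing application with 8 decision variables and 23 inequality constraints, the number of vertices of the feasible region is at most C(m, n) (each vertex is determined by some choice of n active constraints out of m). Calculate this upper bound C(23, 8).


Each vertex corresponds to some choice of n active constraints out of m, so the number of vertices is at most C(m, n) = m! / (n!(m-n)!).
m = 23, n = 8
Numerator: 23 * 22 * 21 * 20 * 19 * 18 * 17 * 16
Denominator: 8! = 40320
C(23, 8) = 490314


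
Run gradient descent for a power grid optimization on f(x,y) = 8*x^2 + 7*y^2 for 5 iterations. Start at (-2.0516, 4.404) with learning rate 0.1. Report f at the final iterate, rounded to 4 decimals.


Gradient descent on f(x,y) = 8*x^2 + 7*y^2.
Starting point: (-2.0516, 4.404), alpha = 0.1
Step 1: grad_x = 2*8*-2.0516 = -32.8256, grad_y = 2*7*4.404 = 61.656
  x_1 = -2.0516 - 0.1*-32.8256 = 1.231
  y_1 = 4.404 - 0.1*61.656 = -1.7616
Step 2: grad_x = 2*8*1.231 = 19.6954, grad_y = 2*7*-1.7616 = -24.6624
  x_2 = 1.231 - 0.1*19.6954 = -0.7386
  y_2 = -1.7616 - 0.1*-24.6624 = 0.7046
Step 3: grad_x = 2*8*-0.7386 = -11.8172, grad_y = 2*7*0.7046 = 9.865
  x_3 = -0.7386 - 0.1*-11.8172 = 0.4431
  y_3 = 0.7046 - 0.1*9.865 = -0.2819
Step 4: grad_x = 2*8*0.4431 = 7.0903, grad_y = 2*7*-0.2819 = -3.946
  x_4 = 0.4431 - 0.1*7.0903 = -0.2659
  y_4 = -0.2819 - 0.1*-3.946 = 0.1127
Step 5: grad_x = 2*8*-0.2659 = -4.2542, grad_y = 2*7*0.1127 = 1.5784
  x_5 = -0.2659 - 0.1*-4.2542 = 0.1595
  y_5 = 0.1127 - 0.1*1.5784 = -0.0451
f(0.1595, -0.0451) = 8*0.1595^2 + 7*(-0.0451)^2 = 0.2178


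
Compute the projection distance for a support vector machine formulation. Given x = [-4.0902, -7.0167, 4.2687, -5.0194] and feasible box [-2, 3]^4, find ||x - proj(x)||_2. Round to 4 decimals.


Project each component onto [-2, 3].
clip(-4.0902) = -2.0, clip(-7.0167) = -2.0, clip(4.2687) = 3.0, clip(-5.0194) = -2.0
Projection = [-2.0, -2.0, 3.0, -2.0]
Squared diffs: [4.3689, 25.1673, 1.6096, 9.1168]
Distance = sqrt(40.2626) = 6.3453


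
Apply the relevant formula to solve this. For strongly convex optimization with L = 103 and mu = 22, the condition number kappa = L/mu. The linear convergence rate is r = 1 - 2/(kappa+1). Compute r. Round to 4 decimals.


Step 1: Compute the condition number.
kappa = L/mu = 103/22 = 4.6818
Step 2: Compute the convergence rate.
r = 1 - 2/(kappa + 1) = 1 - 2*mu/(L + mu) = (L - mu)/(L + mu) = 81/125 = 0.648


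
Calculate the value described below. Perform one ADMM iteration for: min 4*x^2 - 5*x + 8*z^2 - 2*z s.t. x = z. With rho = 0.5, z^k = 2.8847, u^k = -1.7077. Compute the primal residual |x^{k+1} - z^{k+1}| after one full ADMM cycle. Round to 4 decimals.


ADMM iteration with rho = 0.5, z^k = 2.8847, u^k = -1.7077
Step 1: x-update.
Minimize 4*x^2 - 5*x + (0.5/2)*(x - 2.8847 - 1.7077)^2
FOC: (2*4 + 0.5)*x = 5 + 0.5*(2.8847 + 1.7077)
x^{k+1} = 0.8584
Step 2: z-update.
Minimize 8*z^2 - 2*z + (0.5/2)*(0.8584 - z - 1.7077)^2
FOC: (2*8 + 0.5)*z = 2 + 0.5*(0.8584 - 1.7077)
z^{k+1} = 0.0955
Step 3: u-update.
u^{k+1} = -1.7077 + 0.8584 - 0.0955 = -0.9448
Step 4: Primal residual = |0.8584 - 0.0955| = 0.7629


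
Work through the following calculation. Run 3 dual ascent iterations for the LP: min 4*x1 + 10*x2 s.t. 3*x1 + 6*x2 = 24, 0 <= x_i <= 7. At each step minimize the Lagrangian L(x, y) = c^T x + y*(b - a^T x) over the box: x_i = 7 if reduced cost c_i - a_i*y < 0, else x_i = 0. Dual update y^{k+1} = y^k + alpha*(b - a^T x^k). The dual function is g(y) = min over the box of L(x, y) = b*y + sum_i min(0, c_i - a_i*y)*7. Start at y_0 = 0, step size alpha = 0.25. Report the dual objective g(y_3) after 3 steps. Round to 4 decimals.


Dual ascent for LP: min 4*x1 + 10*x2, 3*x1 + 6*x2 = 24, 0 <= x_i <= 7
Step 1: y^k = 0.0, reduced costs: (4.0, 10.0)
  x^k = (0.0, 0.0), subgradient = b - a^T x = 24.0
  y^{k+1} = 0.0 + 0.25*24.0 = 6.0
Step 2: y^k = 6.0, reduced costs: (-14.0, -26.0)
  x^k = (7.0, 7.0), subgradient = b - a^T x = -39.0
  y^{k+1} = 6.0 + 0.25*-39.0 = -3.75
Step 3: y^k = -3.75, reduced costs: (15.25, 32.5)
  x^k = (0.0, 0.0), subgradient = b - a^T x = 24.0
  y^{k+1} = -3.75 + 0.25*24.0 = 2.25
Dual objective at y_3 = 2.25: reduced costs (-2.75, -3.5), box minimizer x = (7.0, 7.0)
g(y_3) = b*y + (c1 - a1*y)*x1 + (c2 - a2*y)*x2 = 24*2.25 + (-2.75)*7.0 + (-3.5)*7.0 = 54.0 - 19.25 - 24.5 = 10.25


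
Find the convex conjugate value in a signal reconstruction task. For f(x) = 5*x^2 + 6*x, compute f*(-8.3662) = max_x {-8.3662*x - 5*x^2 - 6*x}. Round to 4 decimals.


f*(y) = sup_x {y*x - a*x^2 - b*x} = sup_x {(y-b)*x - a*x^2}
FOC: (y - b) - 2a*x = 0 => x* = (y - b)/(2a)
x* = (-8.3662 - 6)/(2*5) = -1.4366
f*(-8.3662) = (y-b)^2/(4a) = (-8.3662 - 6)^2/(4*5)
= 206.3877/20 = 10.3194


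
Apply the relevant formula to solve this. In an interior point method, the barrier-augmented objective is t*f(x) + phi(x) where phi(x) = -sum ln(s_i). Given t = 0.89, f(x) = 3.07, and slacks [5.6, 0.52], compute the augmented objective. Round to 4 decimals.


Step 1: Compute log-barrier.
ln values: [1.7228, -0.6539]
phi = -(1.7228 - 0.6539) = -1.0688
Step 2: Compute augmented objective.
t*f(x) = 0.89*3.07 = 2.7323
Total = 2.7323 - 1.0688 = 1.6635


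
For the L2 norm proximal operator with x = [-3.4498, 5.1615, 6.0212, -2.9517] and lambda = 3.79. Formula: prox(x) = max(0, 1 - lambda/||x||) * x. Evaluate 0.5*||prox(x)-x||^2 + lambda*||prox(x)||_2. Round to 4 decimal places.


Step 1: Compute ||x||.
||x|| = 9.1384
Step 2: Compute scaling factor.
scale = max(0, 1 - 3.79/9.1384) = 0.5853
Step 3: prox(x) = [-2.019, 3.0208, 3.524, -1.7275]
||prox(x)|| = 5.3484
Step 4: Proximal objective.
0.5*||prox-x||^2 = 7.1821
lambda*||prox|| = 20.2704
Total = 27.4523


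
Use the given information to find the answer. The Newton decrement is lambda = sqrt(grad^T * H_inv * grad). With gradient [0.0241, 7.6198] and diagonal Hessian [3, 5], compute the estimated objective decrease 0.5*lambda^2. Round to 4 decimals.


Step 1: H is diagonal, so H^(-1) * g = [0.008, 1.524].
Step 2: g^T H^(-1) g = sum_i g_i^2 / H_ii
  = (0.0241)^2/3 + (7.6198)^2/5
  = 0.0002 + 11.6123 = 11.6125
Step 3: Objective decrease = 0.5 * g^T H^(-1) g = 5.8062


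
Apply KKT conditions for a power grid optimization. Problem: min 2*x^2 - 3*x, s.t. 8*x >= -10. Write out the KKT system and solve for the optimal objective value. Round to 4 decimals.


Step 1: Try lambda = 0 (constraint inactive).
Stationarity: 2*2*x - 3 = 0
x* = 3/(2*2) = 0.75
Check constraint: 8*0.75 = 6.0 >= -10 -- satisfied.
Step 2: Compute optimal value.
f(x*) = 2*0.75^2 - 3*0.75 = -1.125


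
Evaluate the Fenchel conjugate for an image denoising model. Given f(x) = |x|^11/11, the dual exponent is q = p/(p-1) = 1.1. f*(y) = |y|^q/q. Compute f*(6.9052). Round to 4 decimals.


The conjugate exponent q satisfies 1/p + 1/q = 1.
p = 11, so q = 11/(11 - 1) = 1.1
|y|^q = 6.9052^1.1 = 8.3771
f*(6.9052) = 8.3771 / 1.1 = 7.6155


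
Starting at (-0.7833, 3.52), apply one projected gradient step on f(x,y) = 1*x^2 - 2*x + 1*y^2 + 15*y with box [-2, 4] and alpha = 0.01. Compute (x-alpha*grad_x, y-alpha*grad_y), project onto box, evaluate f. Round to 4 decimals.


Step 1: Compute gradient at (-0.7833, 3.52).
grad_x = 2*1*-0.7833 - 2 = -3.5666
grad_y = 2*1*3.52 + 15 = 22.04
Step 2: Gradient step.
x_raw = -0.7833 - 0.01*-3.5666 = -0.7476
y_raw = 3.52 - 0.01*22.04 = 3.2996
Step 3: Project onto [-2, 4].
x_proj = clip(-0.7476) = -0.7476
y_proj = clip(3.2996) = 3.2996
Step 4: Evaluate f.
f(-0.7476, 3.2996) = 62.4356


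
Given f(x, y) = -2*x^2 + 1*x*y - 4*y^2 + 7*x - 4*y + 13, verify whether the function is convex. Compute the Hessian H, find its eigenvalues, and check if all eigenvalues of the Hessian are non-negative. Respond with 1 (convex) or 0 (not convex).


The Hessian of f(x,y) = -2*x^2 + 1*x*y - 4*y^2 + 7*x - 4*y + 13 is:
H = [[-4, 1], [1, -8]]
Trace = -4 - 8 = -12
Determinant = -4*-8 - (1)^2 = 31
Discriminant = (-12)^2 - 4*31 = 20.0
Eigenvalues: lambda_1 = -8.2361, lambda_2 = -3.7639
The function is not convex.

0


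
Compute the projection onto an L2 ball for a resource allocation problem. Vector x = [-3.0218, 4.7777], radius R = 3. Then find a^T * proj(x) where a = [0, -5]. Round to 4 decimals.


Step 1: Compute ||x|| (intermediates to 6 decimals).
||x|| = sqrt((-3.0218)^2 + 4.7777^2) = 5.653114
Step 2: Project.
Since ||x|| > R, scale = R/||x|| = 3/5.653114 = 0.530681, proj(x) = scale * x
proj(x) = [-1.603612, 2.535435]
Step 3: Dot product.
a^T * proj(x) = 0*(-1.603612) - 5*2.535435 = -12.6772


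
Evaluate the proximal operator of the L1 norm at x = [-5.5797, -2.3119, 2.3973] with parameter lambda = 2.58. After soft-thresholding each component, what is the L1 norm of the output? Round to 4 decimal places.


Soft-thresholding with lambda = 2.58:
prox(-5.5797) = sign(-5.5797)*max(|-5.5797| - 2.58, 0) = -2.9997
prox(-2.3119) = sign(-2.3119)*max(|-2.3119| - 2.58, 0) = 0.0
prox(2.3973) = sign(2.3973)*max(|2.3973| - 2.58, 0) = 0.0
prox(x) = [-2.9997, 0.0, 0.0]
||prox(x)||_1 = 2.9997 + 0.0 + 0.0 = 2.9997


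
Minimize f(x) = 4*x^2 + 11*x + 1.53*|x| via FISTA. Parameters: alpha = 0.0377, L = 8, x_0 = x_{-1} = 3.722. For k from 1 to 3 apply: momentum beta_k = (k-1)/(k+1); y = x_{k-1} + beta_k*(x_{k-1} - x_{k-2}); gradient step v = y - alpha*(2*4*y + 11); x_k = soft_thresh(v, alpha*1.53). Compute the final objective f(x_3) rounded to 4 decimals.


FISTA on f(x) = 4*x^2 + 11*x + 1.53*|x|
L = 8, alpha = 0.0377
Iteration 1: beta = 0.0, y = 3.722 + 0.0*(3.722 - 3.722) = 3.722
  grad(y) = 40.776, v = y - alpha*grad = 2.1847
  prox(v) = soft_thresh(2.1847, 0.0577) = 2.1271
Iteration 2: beta = 0.3333, y = 2.1271 + 0.3333*(2.1271 - 3.722) = 1.5954
  grad(y) = 23.7633, v = y - alpha*grad = 0.6995
  prox(v) = soft_thresh(0.6995, 0.0577) = 0.6419
Iteration 3: beta = 0.5, y = 0.6419 + 0.5*(0.6419 - 2.1271) = -0.1007
  grad(y) = 10.1941, v = y - alpha*grad = -0.4851
  prox(v) = soft_thresh(-0.4851, 0.0577) = -0.4274
f(x_3) = 4*(-0.4274)^2 + 11*(-0.4274) + 1.53*|-0.4274| = -3.3167


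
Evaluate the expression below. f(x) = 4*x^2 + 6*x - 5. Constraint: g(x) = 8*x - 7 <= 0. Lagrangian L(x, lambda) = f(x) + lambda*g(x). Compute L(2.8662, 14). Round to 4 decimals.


Step 1: Evaluate f(x).
f(2.8662) = 4*2.8662^2 + 6*2.8662 - 5 = 45.0576
Step 2: Evaluate g(x).
g(2.8662) = 8*2.8662 - 7 = 15.9296
Step 3: Compute Lagrangian.
L = 45.0576 + 14*15.9296 = 268.072


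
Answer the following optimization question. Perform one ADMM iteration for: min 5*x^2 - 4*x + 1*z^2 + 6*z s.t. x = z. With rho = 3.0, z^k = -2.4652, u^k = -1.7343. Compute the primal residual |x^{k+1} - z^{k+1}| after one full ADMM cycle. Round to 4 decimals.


ADMM iteration with rho = 3.0, z^k = -2.4652, u^k = -1.7343
Step 1: x-update.
Minimize 5*x^2 - 4*x + (3.0/2)*(x + 2.4652 - 1.7343)^2
FOC: (2*5 + 3.0)*x = 4 + 3.0*(-2.4652 + 1.7343)
x^{k+1} = 0.139
Step 2: z-update.
Minimize 1*z^2 + 6*z + (3.0/2)*(0.139 - z - 1.7343)^2
FOC: (2*1 + 3.0)*z = -6 + 3.0*(0.139 - 1.7343)
z^{k+1} = -2.1572
Step 3: u-update.
u^{k+1} = -1.7343 + 0.139 + 2.1572 = 0.5619
Step 4: Primal residual = |0.139 + 2.1572| = 2.2962


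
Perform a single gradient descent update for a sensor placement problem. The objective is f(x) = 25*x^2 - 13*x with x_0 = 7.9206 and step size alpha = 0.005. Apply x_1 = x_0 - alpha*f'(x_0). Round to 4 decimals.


We compute the gradient at x_0 and apply the update.
f'(x) = 50*x - 13
f'(7.9206) = 50*7.9206 - 13 = 383.03
x_1 = 7.9206 - 0.005*383.03 = 6.0055


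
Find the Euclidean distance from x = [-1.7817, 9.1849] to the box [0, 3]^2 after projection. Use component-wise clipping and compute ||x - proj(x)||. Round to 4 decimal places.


Project each component onto [0, 3].
clip(-1.7817) = 0.0, clip(9.1849) = 3.0
Projection = [0.0, 3.0]
Squared diffs: [3.1745, 38.253]
Distance = sqrt(41.4275) = 6.4364


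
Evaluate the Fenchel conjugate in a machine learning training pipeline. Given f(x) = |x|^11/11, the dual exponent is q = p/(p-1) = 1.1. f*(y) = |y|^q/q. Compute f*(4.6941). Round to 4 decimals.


The conjugate exponent q satisfies 1/p + 1/q = 1.
p = 11, so q = 11/(11 - 1) = 1.1
|y|^q = 4.6941^1.1 = 5.4791
f*(4.6941) = 5.4791 / 1.1 = 4.981


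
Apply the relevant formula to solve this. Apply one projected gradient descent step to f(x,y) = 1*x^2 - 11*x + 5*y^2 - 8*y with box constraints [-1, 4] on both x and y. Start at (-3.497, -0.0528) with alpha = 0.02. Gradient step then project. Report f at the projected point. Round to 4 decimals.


Step 1: Compute gradient at (-3.497, -0.0528).
grad_x = 2*1*-3.497 - 11 = -17.994
grad_y = 2*5*-0.0528 - 8 = -8.528
Step 2: Gradient step.
x_raw = -3.497 - 0.02*-17.994 = -3.1371
y_raw = -0.0528 - 0.02*-8.528 = 0.1178
Step 3: Project onto [-1, 4].
x_proj = clip(-3.1371) = -1.0
y_proj = clip(0.1178) = 0.1178
Step 4: Evaluate f.
f(-1.0, 0.1178) = 11.1273


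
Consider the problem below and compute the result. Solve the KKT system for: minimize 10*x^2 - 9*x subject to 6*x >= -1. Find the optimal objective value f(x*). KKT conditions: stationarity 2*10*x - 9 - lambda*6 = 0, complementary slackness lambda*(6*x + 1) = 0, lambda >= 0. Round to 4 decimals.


Step 1: Try lambda = 0 (constraint inactive).
Stationarity: 2*10*x - 9 = 0
x* = 9/(2*10) = 0.45
Check constraint: 6*0.45 = 2.7 >= -1 -- satisfied.
Step 2: Compute optimal value.
f(x*) = 10*0.45^2 - 9*0.45 = -2.025


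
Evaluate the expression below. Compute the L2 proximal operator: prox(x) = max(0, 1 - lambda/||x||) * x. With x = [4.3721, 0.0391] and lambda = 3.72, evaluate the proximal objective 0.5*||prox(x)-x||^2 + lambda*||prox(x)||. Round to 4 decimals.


Step 1: Compute ||x||.
||x|| = 4.3723
Step 2: Compute scaling factor.
scale = max(0, 1 - 3.72/4.3723) = 0.1492
Step 3: prox(x) = [0.6522, 0.0058]
||prox(x)|| = 0.6523
Step 4: Proximal objective.
0.5*||prox-x||^2 = 6.9192
lambda*||prox|| = 2.4266
Total = 9.3457


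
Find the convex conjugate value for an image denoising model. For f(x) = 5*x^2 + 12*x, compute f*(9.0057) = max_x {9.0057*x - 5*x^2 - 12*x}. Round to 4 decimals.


f*(y) = sup_x {y*x - a*x^2 - b*x} = sup_x {(y-b)*x - a*x^2}
FOC: (y - b) - 2a*x = 0 => x* = (y - b)/(2a)
x* = (9.0057 - 12)/(2*5) = -0.2994
f*(9.0057) = (y-b)^2/(4a) = (9.0057 - 12)^2/(4*5)
= 8.9658/20 = 0.4483


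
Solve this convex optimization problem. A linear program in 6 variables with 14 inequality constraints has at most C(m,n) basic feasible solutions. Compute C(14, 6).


Each vertex corresponds to some choice of n active constraints out of m, so the number of vertices is at most C(m, n) = m! / (n!(m-n)!).
m = 14, n = 6
Numerator: 14 * 13 * 12 * 11 * 10 * 9
Denominator: 6! = 720
C(14, 6) = 3003


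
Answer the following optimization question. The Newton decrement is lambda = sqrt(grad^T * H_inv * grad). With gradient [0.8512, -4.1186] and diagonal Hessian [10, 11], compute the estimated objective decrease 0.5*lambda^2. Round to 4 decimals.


Step 1: H is diagonal, so H^(-1) * g = [0.0851, -0.3744].
Step 2: g^T H^(-1) g = sum_i g_i^2 / H_ii
  = (0.8512)^2/10 + (-4.1186)^2/11
  = 0.0725 + 1.5421 = 1.6145
Step 3: Objective decrease = 0.5 * g^T H^(-1) g = 0.8073


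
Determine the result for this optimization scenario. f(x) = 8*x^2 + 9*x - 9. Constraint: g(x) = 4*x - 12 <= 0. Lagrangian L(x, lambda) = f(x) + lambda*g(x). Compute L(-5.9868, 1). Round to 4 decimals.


Step 1: Evaluate f(x).
f(-5.9868) = 8*(-5.9868)^2 + 9*(-5.9868) - 9 = 223.853
Step 2: Evaluate g(x).
g(-5.9868) = 4*-5.9868 - 12 = -35.9472
Step 3: Compute Lagrangian.
L = 223.853 + 1*-35.9472 = 187.9058


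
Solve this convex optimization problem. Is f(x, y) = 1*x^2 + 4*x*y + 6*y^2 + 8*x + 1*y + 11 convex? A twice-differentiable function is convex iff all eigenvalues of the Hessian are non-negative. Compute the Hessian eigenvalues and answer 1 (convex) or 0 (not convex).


The Hessian of f(x,y) = 1*x^2 + 4*x*y + 6*y^2 + 8*x + 1*y + 11 is:
H = [[2, 4], [4, 12]]
Trace = 2 + 12 = 14
Determinant = 2*12 - (4)^2 = 8
Discriminant = (14)^2 - 4*8 = 164.0
Eigenvalues: lambda_1 = 0.5969, lambda_2 = 13.4031
The function is convex.

1


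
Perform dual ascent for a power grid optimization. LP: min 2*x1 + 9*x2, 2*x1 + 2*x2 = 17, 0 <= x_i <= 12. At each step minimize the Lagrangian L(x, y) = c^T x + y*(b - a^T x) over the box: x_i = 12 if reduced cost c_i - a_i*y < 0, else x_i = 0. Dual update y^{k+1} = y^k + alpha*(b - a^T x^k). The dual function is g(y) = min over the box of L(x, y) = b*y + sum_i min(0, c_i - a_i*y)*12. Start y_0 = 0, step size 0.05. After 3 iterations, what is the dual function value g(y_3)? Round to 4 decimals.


Dual ascent for LP: min 2*x1 + 9*x2, 2*x1 + 2*x2 = 17, 0 <= x_i <= 12
Step 1: y^k = 0.0, reduced costs: (2.0, 9.0)
  x^k = (0.0, 0.0), subgradient = b - a^T x = 17.0
  y^{k+1} = 0.0 + 0.05*17.0 = 0.85
Step 2: y^k = 0.85, reduced costs: (0.3, 7.3)
  x^k = (0.0, 0.0), subgradient = b - a^T x = 17.0
  y^{k+1} = 0.85 + 0.05*17.0 = 1.7
Step 3: y^k = 1.7, reduced costs: (-1.4, 5.6)
  x^k = (12.0, 0.0), subgradient = b - a^T x = -7.0
  y^{k+1} = 1.7 + 0.05*-7.0 = 1.35
Dual objective at y_3 = 1.35: reduced costs (-0.7, 6.3), box minimizer x = (12.0, 0.0)
g(y_3) = b*y + (c1 - a1*y)*x1 + (c2 - a2*y)*x2 = 17*1.35 + (-0.7)*12.0 + 6.3*0.0 = 22.95 - 8.4 + 0.0 = 14.55


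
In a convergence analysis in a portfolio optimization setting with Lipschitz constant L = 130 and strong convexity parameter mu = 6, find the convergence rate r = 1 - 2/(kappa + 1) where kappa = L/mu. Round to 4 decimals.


Step 1: Compute the condition number.
kappa = L/mu = 130/6 = 21.6667
Step 2: Compute the convergence rate.
r = 1 - 2/(kappa + 1) = 1 - 2*mu/(L + mu) = (L - mu)/(L + mu) = 124/136 = 0.9118


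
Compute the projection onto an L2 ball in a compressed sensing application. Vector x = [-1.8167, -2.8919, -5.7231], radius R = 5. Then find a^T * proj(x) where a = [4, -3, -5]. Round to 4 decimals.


Step 1: Compute ||x|| (intermediates to 6 decimals).
||x|| = sqrt((-1.8167)^2 + (-2.8919)^2 + (-5.7231)^2) = 6.664635
Step 2: Project.
Since ||x|| > R, scale = R/||x|| = 5/6.664635 = 0.750229, proj(x) = scale * x
proj(x) = [-1.362941, -2.169587, -4.293636]
Step 3: Dot product.
a^T * proj(x) = 4*(-1.362941) - 3*(-2.169587) - 5*(-4.293636) = 22.5252


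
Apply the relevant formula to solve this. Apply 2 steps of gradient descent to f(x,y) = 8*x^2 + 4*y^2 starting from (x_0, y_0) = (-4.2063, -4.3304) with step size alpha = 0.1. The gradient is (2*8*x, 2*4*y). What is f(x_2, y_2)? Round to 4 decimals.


Gradient descent on f(x,y) = 8*x^2 + 4*y^2.
Starting point: (-4.2063, -4.3304), alpha = 0.1
Step 1: grad_x = 2*8*-4.2063 = -67.3008, grad_y = 2*4*-4.3304 = -34.6432
  x_1 = -4.2063 - 0.1*-67.3008 = 2.5238
  y_1 = -4.3304 - 0.1*-34.6432 = -0.8661
Step 2: grad_x = 2*8*2.5238 = 40.3805, grad_y = 2*4*-0.8661 = -6.9286
  x_2 = 2.5238 - 0.1*40.3805 = -1.5143
  y_2 = -0.8661 - 0.1*-6.9286 = -0.1732
f(-1.5143, -0.1732) = 8*(-1.5143)^2 + 4*(-0.1732)^2 = 18.4641


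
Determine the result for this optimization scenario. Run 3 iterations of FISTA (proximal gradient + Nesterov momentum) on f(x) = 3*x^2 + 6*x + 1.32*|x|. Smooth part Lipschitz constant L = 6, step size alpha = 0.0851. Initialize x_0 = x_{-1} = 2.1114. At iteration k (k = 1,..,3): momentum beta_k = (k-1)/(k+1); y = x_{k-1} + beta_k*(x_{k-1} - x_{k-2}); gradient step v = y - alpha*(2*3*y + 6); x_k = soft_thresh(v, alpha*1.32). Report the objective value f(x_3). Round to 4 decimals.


FISTA on f(x) = 3*x^2 + 6*x + 1.32*|x|
L = 6, alpha = 0.0851
Iteration 1: beta = 0.0, y = 2.1114 + 0.0*(2.1114 - 2.1114) = 2.1114
  grad(y) = 18.6684, v = y - alpha*grad = 0.5227
  prox(v) = soft_thresh(0.5227, 0.1123) = 0.4104
Iteration 2: beta = 0.3333, y = 0.4104 + 0.3333*(0.4104 - 2.1114) = -0.1566
  grad(y) = 5.0603, v = y - alpha*grad = -0.5872
  prox(v) = soft_thresh(-0.5872, 0.1123) = -0.4749
Iteration 3: beta = 0.5, y = -0.4749 + 0.5*(-0.4749 - 0.4104) = -0.9176
  grad(y) = 0.4946, v = y - alpha*grad = -0.9597
  prox(v) = soft_thresh(-0.9597, 0.1123) = -0.8473
f(x_3) = 3*(-0.8473)^2 + 6*(-0.8473) + 1.32*|-0.8473| = -1.8116


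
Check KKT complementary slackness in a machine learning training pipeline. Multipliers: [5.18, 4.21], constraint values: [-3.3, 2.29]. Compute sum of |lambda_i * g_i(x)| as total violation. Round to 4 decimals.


KKT complementary slackness check:
lambda_1 * g_1 = 5.18 * -3.3 = -17.094
lambda_2 * g_2 = 4.21 * 2.29 = 9.6409
Total violation = 17.094 + 9.6409 = 26.7349


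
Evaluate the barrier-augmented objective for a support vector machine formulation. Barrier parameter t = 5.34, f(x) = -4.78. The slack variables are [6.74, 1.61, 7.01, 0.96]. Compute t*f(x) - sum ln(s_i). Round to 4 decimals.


Step 1: Compute log-barrier.
ln values: [1.9081, 0.4762, 1.9473, -0.0408]
phi = -(1.9081 + 0.4762 + 1.9473 - 0.0408) = -4.2908
Step 2: Compute augmented objective.
t*f(x) = 5.34*-4.78 = -25.5252
Total = -25.5252 - 4.2908 = -29.816


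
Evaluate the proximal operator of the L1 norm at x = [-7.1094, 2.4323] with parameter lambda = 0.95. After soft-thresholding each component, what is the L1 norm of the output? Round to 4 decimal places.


Soft-thresholding with lambda = 0.95:
prox(-7.1094) = sign(-7.1094)*max(|-7.1094| - 0.95, 0) = -6.1594
prox(2.4323) = sign(2.4323)*max(|2.4323| - 0.95, 0) = 1.4823
prox(x) = [-6.1594, 1.4823]
||prox(x)||_1 = 6.1594 + 1.4823 = 7.6417


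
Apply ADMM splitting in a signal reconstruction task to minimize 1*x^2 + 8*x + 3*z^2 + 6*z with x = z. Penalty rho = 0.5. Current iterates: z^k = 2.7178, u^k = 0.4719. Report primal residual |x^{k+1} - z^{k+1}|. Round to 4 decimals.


ADMM iteration with rho = 0.5, z^k = 2.7178, u^k = 0.4719
Step 1: x-update.
Minimize 1*x^2 + 8*x + (0.5/2)*(x - 2.7178 + 0.4719)^2
FOC: (2*1 + 0.5)*x = -8 + 0.5*(2.7178 - 0.4719)
x^{k+1} = -2.7508
Step 2: z-update.
Minimize 3*z^2 + 6*z + (0.5/2)*(-2.7508 - z + 0.4719)^2
FOC: (2*3 + 0.5)*z = -6 + 0.5*(-2.7508 + 0.4719)
z^{k+1} = -1.0984
Step 3: u-update.
u^{k+1} = 0.4719 - 2.7508 + 1.0984 = -1.1805
Step 4: Primal residual = |-2.7508 + 1.0984| = 1.6524


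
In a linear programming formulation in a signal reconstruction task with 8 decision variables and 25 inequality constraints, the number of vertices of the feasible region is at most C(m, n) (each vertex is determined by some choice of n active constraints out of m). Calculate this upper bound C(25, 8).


Each vertex corresponds to some choice of n active constraints out of m, so the number of vertices is at most C(m, n) = m! / (n!(m-n)!).
m = 25, n = 8
Numerator: 25 * 24 * 23 * 22 * 21 * 20 * 19 * 18
Denominator: 8! = 40320
C(25, 8) = 1081575


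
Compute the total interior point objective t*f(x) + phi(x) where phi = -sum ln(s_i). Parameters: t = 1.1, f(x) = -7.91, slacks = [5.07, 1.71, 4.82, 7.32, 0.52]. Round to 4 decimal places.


Step 1: Compute log-barrier.
ln values: [1.6233, 0.5365, 1.5728, 1.9906, -0.6539]
phi = -(1.6233 + 0.5365 + 1.5728 + 1.9906 - 0.6539) = -5.0693
Step 2: Compute augmented objective.
t*f(x) = 1.1*-7.91 = -8.701
Total = -8.701 - 5.0693 = -13.7703


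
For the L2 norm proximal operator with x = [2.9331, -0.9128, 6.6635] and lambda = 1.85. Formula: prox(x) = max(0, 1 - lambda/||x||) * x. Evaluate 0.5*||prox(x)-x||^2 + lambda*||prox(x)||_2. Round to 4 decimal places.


Step 1: Compute ||x||.
||x|| = 7.3375
Step 2: Compute scaling factor.
scale = max(0, 1 - 1.85/7.3375) = 0.7479
Step 3: prox(x) = [2.1936, -0.6827, 4.9834]
||prox(x)|| = 5.4875
Step 4: Proximal objective.
0.5*||prox-x||^2 = 1.7113
lambda*||prox|| = 10.1519
Total = 11.8631


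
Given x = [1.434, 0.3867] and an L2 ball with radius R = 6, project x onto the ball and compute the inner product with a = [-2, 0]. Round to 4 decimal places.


Step 1: Compute ||x|| (intermediates to 6 decimals).
||x|| = sqrt(1.434^2 + 0.3867^2) = 1.485225
Step 2: Project.
Since ||x|| <= R, proj = x (no scaling needed).
proj(x) = [1.434, 0.3867]
Step 3: Dot product.
a^T * proj(x) = -2*1.434 + 0*0.3867 = -2.868


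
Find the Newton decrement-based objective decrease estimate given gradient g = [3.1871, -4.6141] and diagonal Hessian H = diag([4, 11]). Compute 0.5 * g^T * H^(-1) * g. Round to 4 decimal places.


Step 1: H is diagonal, so H^(-1) * g = [0.7968, -0.4195].
Step 2: g^T H^(-1) g = sum_i g_i^2 / H_ii
  = (3.1871)^2/4 + (-4.6141)^2/11
  = 2.5394 + 1.9354 = 4.4748
Step 3: Objective decrease = 0.5 * g^T H^(-1) g = 2.2374


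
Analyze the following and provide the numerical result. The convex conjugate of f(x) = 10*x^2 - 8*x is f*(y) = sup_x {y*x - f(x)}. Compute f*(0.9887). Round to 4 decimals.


f*(y) = sup_x {y*x - a*x^2 - b*x} = sup_x {(y-b)*x - a*x^2}
FOC: (y - b) - 2a*x = 0 => x* = (y - b)/(2a)
x* = (0.9887 + 8)/(2*10) = 0.4494
f*(0.9887) = (y-b)^2/(4a) = (0.9887 + 8)^2/(4*10)
= 80.7967/40 = 2.0199


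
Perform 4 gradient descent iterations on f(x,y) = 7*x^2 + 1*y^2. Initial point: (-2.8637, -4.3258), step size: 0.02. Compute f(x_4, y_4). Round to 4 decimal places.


Gradient descent on f(x,y) = 7*x^2 + 1*y^2.
Starting point: (-2.8637, -4.3258), alpha = 0.02
Step 1: grad_x = 2*7*-2.8637 = -40.0918, grad_y = 2*1*-4.3258 = -8.6516
  x_1 = -2.8637 - 0.02*-40.0918 = -2.0619
  y_1 = -4.3258 - 0.02*-8.6516 = -4.1528
Step 2: grad_x = 2*7*-2.0619 = -28.8661, grad_y = 2*1*-4.1528 = -8.3055
  x_2 = -2.0619 - 0.02*-28.8661 = -1.4845
  y_2 = -4.1528 - 0.02*-8.3055 = -3.9867
Step 3: grad_x = 2*7*-1.4845 = -20.7836, grad_y = 2*1*-3.9867 = -7.9733
  x_3 = -1.4845 - 0.02*-20.7836 = -1.0689
  y_3 = -3.9867 - 0.02*-7.9733 = -3.8272
Step 4: grad_x = 2*7*-1.0689 = -14.9642, grad_y = 2*1*-3.8272 = -7.6544
  x_4 = -1.0689 - 0.02*-14.9642 = -0.7696
  y_4 = -3.8272 - 0.02*-7.6544 = -3.6741
f(-0.7696, -3.6741) = 7*(-0.7696)^2 + 1*(-3.6741)^2 = 17.6449


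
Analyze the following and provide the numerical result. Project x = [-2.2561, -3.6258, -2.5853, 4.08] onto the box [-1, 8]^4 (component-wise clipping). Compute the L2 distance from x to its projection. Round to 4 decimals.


Project each component onto [-1, 8].
clip(-2.2561) = -1.0, clip(-3.6258) = -1.0, clip(-2.5853) = -1.0, clip(4.08) = 4.08
Projection = [-1.0, -1.0, -1.0, 4.08]
Squared diffs: [1.5778, 6.8948, 2.5132, 0.0]
Distance = sqrt(10.9858) = 3.3145


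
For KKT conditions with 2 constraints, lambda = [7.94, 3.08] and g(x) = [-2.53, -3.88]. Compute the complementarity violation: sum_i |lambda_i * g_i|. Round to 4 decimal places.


KKT complementary slackness check:
lambda_1 * g_1 = 7.94 * -2.53 = -20.0882
lambda_2 * g_2 = 3.08 * -3.88 = -11.9504
Total violation = 20.0882 + 11.9504 = 32.0386


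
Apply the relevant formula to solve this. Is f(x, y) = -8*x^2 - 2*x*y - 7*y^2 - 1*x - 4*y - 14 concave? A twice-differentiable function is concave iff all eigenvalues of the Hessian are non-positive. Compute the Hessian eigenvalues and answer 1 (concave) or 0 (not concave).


The Hessian of f(x,y) = -8*x^2 - 2*x*y - 7*y^2 - 1*x - 4*y - 14 is:
H = [[-16, -2], [-2, -14]]
Trace = -16 - 14 = -30
Determinant = -16*-14 - (-2)^2 = 220
Discriminant = (-30)^2 - 4*220 = 20.0
Eigenvalues: lambda_1 = -17.2361, lambda_2 = -12.7639
The function is concave.

1


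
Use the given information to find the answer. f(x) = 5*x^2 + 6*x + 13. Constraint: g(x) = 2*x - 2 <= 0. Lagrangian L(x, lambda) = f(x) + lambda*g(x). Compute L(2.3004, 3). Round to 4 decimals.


Step 1: Evaluate f(x).
f(2.3004) = 5*2.3004^2 + 6*2.3004 + 13 = 53.2616
Step 2: Evaluate g(x).
g(2.3004) = 2*2.3004 - 2 = 2.6008
Step 3: Compute Lagrangian.
L = 53.2616 + 3*2.6008 = 61.064


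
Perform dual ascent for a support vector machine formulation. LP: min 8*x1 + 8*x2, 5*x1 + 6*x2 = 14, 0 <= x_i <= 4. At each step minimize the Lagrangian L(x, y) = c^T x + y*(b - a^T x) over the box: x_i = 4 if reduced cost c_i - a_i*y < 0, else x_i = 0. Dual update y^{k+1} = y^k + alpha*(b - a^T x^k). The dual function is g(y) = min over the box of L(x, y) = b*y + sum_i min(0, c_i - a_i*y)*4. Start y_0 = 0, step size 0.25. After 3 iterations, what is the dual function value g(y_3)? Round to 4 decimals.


Dual ascent for LP: min 8*x1 + 8*x2, 5*x1 + 6*x2 = 14, 0 <= x_i <= 4
Step 1: y^k = 0.0, reduced costs: (8.0, 8.0)
  x^k = (0.0, 0.0), subgradient = b - a^T x = 14.0
  y^{k+1} = 0.0 + 0.25*14.0 = 3.5
Step 2: y^k = 3.5, reduced costs: (-9.5, -13.0)
  x^k = (4.0, 4.0), subgradient = b - a^T x = -30.0
  y^{k+1} = 3.5 + 0.25*-30.0 = -4.0
Step 3: y^k = -4.0, reduced costs: (28.0, 32.0)
  x^k = (0.0, 0.0), subgradient = b - a^T x = 14.0
  y^{k+1} = -4.0 + 0.25*14.0 = -0.5
Dual objective at y_3 = -0.5: reduced costs (10.5, 11.0), box minimizer x = (0.0, 0.0)
g(y_3) = b*y + (c1 - a1*y)*x1 + (c2 - a2*y)*x2 = 14*(-0.5) + 10.5*0.0 + 11.0*0.0 = -7.0 + 0.0 + 0.0 = -7.0


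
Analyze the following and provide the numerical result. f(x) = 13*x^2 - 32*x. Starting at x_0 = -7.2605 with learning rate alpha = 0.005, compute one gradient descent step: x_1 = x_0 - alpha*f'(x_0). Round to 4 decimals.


We compute the gradient at x_0 and apply the update.
f'(x) = 26*x - 32
f'(-7.2605) = 26*-7.2605 - 32 = -220.773
x_1 = -7.2605 - 0.005*-220.773 = -6.1566


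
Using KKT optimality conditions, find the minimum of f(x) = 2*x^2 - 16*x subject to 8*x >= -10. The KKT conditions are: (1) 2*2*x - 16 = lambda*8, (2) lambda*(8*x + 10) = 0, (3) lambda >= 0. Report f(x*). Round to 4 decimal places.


Step 1: Try lambda = 0 (constraint inactive).
Stationarity: 2*2*x - 16 = 0
x* = 16/(2*2) = 4.0
Check constraint: 8*4.0 = 32.0 >= -10 -- satisfied.
Step 2: Compute optimal value.
f(x*) = 2*4.0^2 - 16*4.0 = -32.0
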